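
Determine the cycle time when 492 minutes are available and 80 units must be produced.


Cycle time = available time / demand
= 492 / 80
= 6.15 min/unit


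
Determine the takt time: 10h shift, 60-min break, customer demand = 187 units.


Available = 10×60 - 60 = 540 min
Takt time = 540 / 187
= 2.89 min/unit


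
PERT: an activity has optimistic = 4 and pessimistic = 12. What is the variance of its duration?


σ² = ((p - o) / 6)² = (p - o)² / 36
= (12 - 4)² / 36
= 8² / 36
= 64 / 36
= 1.7778


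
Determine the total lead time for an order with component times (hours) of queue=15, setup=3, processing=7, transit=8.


Lead time = queue + setup + processing + transit
= 15 + 3 + 7 + 8
= 33 hours


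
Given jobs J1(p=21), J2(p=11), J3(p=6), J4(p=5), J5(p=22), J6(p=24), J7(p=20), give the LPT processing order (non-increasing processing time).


LPT: sort by longest processing time first
  J6: p=24
  J5: p=22
  J1: p=21
  J7: p=20
  J2: p=11
  J3: p=6
  J4: p=5
Order: J6 → J5 → J1 → J7 → J2 → J3 → J4


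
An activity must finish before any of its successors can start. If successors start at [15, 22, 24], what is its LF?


LF = min of all successor start times
Successors start at: [15, 22, 24]
LF = min(15, 22, 24)
= 15


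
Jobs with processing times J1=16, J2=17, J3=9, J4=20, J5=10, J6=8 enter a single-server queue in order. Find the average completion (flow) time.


Completion times:
  J1: completes at 16
  J2: completes at 33
  J3: completes at 42
  J4: completes at 62
  J5: completes at 72
  J6: completes at 80
Sum = 305
Average = 305/6
= 50.83


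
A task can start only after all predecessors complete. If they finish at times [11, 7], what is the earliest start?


ES = max of all predecessor completion times
Predecessors: [11, 7]
ES = max(11, 7)
= 11


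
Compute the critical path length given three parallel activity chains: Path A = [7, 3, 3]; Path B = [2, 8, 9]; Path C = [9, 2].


Path A: 7 + 3 + 3 = 13
Path B: 2 + 8 + 9 = 19
Path C: 9 + 2 = 11
Critical path = longest = max(13, 19, 11)
= 19 (Path B)


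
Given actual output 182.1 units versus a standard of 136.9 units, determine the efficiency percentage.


Efficiency = (actual / standard) × 100
= (182.1 / 136.9) × 100
= 133.0%


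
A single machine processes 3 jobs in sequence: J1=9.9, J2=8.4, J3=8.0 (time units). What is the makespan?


Sequential makespan: sum all processing times
= 9.9 + 8.4 + 8.0
= 26.3 time units


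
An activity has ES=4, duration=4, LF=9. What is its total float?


EF = ES + duration = 4 + 4 = 8
LS = LF - duration = 9 - 4 = 5
Total Float = LF - EF = 9 - 8
(or LS - ES = 5 - 4)
= 1


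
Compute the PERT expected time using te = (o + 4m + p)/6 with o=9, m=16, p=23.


te = (o + 4m + p) / 6
= (9 + 4×16 + 23) / 6
= (9 + 64 + 23) / 6
= 96 / 6
= 16.00


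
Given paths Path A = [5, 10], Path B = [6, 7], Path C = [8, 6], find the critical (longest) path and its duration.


Path A: 5 + 10 = 15
Path B: 6 + 7 = 13
Path C: 8 + 6 = 14
Critical path = longest = max(15, 13, 14)
= 15 (Path A)


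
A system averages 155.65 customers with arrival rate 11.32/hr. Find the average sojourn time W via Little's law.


Little's law: L = λW → W = L / λ
= 155.65 / 11.32
= 13.75 hours


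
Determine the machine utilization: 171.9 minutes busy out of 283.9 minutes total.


Utilization = busy / total × 100
= 171.9 / 283.9 × 100
= 60.5%


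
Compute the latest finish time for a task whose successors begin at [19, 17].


LF = min of all successor start times
Successors start at: [19, 17]
LF = min(19, 17)
= 17


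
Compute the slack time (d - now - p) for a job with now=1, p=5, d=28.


Slack = due - current_time - processing
= 28 - 1 - 5
= 22


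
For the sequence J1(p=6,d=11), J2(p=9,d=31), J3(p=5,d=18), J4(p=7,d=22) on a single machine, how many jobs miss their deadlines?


Completion vs due date:
  J1: C=6, d=11 → on time
  J2: C=15, d=31 → on time
  J3: C=20, d=18 → TARDY
  J4: C=27, d=22 → TARDY
Tardy jobs: J3, J4
Count = 2


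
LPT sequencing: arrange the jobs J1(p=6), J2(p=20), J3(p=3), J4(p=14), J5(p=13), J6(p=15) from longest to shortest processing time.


LPT: sort by longest processing time first
  J2: p=20
  J6: p=15
  J4: p=14
  J5: p=13
  J1: p=6
  J3: p=3
Order: J2 → J6 → J4 → J5 → J1 → J3


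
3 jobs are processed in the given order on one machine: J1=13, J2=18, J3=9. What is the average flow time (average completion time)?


Completion times:
  J1: completes at 13
  J2: completes at 31
  J3: completes at 40
Sum = 84
Average = 84/3
= 28.00


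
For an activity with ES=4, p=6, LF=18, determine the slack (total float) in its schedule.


EF = ES + duration = 4 + 6 = 10
LS = LF - duration = 18 - 6 = 12
Total Float = LF - EF = 18 - 10
(or LS - ES = 12 - 4)
= 8


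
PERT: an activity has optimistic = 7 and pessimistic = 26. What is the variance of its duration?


σ² = ((p - o) / 6)² = (p - o)² / 36
= (26 - 7)² / 36
= 19² / 36
= 361 / 36
= 10.0278


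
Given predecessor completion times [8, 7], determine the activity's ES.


ES = max of all predecessor completion times
Predecessors: [8, 7]
ES = max(8, 7)
= 8


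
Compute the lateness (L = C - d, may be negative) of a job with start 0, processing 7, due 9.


Completion = 0 + 7 = 7
Lateness = C - d = 7 - 9
= -2


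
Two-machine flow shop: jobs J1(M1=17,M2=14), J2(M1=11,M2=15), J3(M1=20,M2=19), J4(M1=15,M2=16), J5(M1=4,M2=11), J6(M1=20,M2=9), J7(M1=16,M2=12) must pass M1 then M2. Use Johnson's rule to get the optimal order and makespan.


Johnson's rule:
Group 1 (M1≤M2, sort by M1): ['J5', 'J2', 'J4']
Group 2 (M1>M2, sort desc M2): ['J3', 'J1', 'J7', 'J6']
Sequence: J5 → J2 → J4 → J3 → J1 → J7 → J6
Makespan calculation:
  J5: M1 done=4, M2 done=15
  J2: M1 done=15, M2 done=30
  J4: M1 done=30, M2 done=46
  J3: M1 done=50, M2 done=69
  J1: M1 done=67, M2 done=83
  J7: M1 done=83, M2 done=95
  J6: M1 done=103, M2 done=112
= Sequence: J5 → J2 → J4 → J3 → J1 → J7 → J6, Makespan: 112


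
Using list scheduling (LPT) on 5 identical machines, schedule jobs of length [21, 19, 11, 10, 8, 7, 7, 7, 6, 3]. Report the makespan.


Jobs (LPT sorted): [21, 19, 11, 10, 8, 7, 7, 7, 6, 3]
Machines: 5
  J=21 → Machine 1 (load: 0+21=21)
  J=19 → Machine 2 (load: 0+19=19)
  J=11 → Machine 3 (load: 0+11=11)
  J=10 → Machine 4 (load: 0+10=10)
  J=8 → Machine 5 (load: 0+8=8)
  J=7 → Machine 5 (load: 8+7=15)
  J=7 → Machine 4 (load: 10+7=17)
  J=7 → Machine 3 (load: 11+7=18)
  J=6 → Machine 5 (load: 15+6=21)
  J=3 → Machine 4 (load: 17+3=20)
Machine loads: [21, 19, 18, 20, 21]
Makespan = max = 21 time units


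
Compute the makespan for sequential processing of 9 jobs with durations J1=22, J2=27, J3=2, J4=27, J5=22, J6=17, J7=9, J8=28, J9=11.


Sequential makespan: sum all processing times
= 22 + 27 + 2 + 27 + 22 + 17 + 9 + 28 + 11
= 165 time units


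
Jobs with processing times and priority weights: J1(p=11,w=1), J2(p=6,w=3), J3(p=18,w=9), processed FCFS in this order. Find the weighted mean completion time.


Completion times:
  J1: C=11, w×C=1×11=11
  J2: C=17, w×C=3×17=51
  J3: C=35, w×C=9×35=315
Sum w×C = 377
Sum w = 13
Weighted avg = 377/13
= 29.00


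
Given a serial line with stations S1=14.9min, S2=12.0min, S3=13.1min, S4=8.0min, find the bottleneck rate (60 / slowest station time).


Bottleneck = longest station time
Station times: [14.9, 12.0, 13.1, 8.0]
Max = 14.9 min
Rate = 60 / 14.9
= 4.03 units/hour (bottleneck: 14.9min)


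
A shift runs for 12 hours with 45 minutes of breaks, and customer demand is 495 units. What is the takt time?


Available = 12×60 - 45 = 675 min
Takt time = 675 / 495
= 1.36 min/unit


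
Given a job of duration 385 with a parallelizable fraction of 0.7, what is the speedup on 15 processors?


Amdahl's law: T_p = T × ((1-p) + p/N)
= 385 × ((1-0.7) + 0.7/15)
= 385 × (0.30 + 0.0467)
= 385 × 0.3467
= 133.47
Speedup = 385/133.47
= 2.88×


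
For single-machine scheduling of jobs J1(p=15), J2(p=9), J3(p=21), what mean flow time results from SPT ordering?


SPT order: J2 → J1 → J3
Completion times:
  J2: C=9
  J1: C=24
  J3: C=45
Sum = 78, n = 3
Mean flow = 78/3
= 26.00


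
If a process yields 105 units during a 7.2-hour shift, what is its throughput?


Throughput = units / time
= 105 / 7.2
= 14.6 units/hour


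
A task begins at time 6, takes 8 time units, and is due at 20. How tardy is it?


Completion = start + processing = 6 + 8 = 14
Tardiness = max(0, C - d) = max(0, 14 - 20)
= max(0, -6)
= 0


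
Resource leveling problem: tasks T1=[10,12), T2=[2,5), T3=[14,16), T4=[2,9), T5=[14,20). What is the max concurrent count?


Check each time point for overlaps:
  t=2: 2 tasks active (T2, T4)
Max concurrent = 2


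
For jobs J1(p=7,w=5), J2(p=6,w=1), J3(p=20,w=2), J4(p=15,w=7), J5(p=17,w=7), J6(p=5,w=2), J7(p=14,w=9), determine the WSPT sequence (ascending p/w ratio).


WSPT (Smith's rule): sort by p/w ascending
  J1: p/w = 7/5 = 1.400
  J7: p/w = 14/9 = 1.556
  J4: p/w = 15/7 = 2.143
  J5: p/w = 17/7 = 2.429
  J6: p/w = 5/2 = 2.500
  J2: p/w = 6/1 = 6.000
  J3: p/w = 20/2 = 10.000
Order: J1 → J7 → J4 → J5 → J6 → J2 → J3


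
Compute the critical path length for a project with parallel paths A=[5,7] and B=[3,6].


Path A: 5 + 7 = 12
Path B: 3 + 6 = 9
Critical path = longest = max(12, 9)
= 12 (Path A)


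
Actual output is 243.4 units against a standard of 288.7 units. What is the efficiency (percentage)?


Efficiency = (actual / standard) × 100
= (243.4 / 288.7) × 100
= 84.3%


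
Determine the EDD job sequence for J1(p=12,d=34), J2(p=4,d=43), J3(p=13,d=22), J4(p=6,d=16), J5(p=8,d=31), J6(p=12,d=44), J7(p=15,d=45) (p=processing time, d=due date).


EDD: sort by earliest due date
  J4: d=16, p=6
  J3: d=22, p=13
  J5: d=31, p=8
  J1: d=34, p=12
  J2: d=43, p=4
  J6: d=44, p=12
  J7: d=45, p=15
Order: J4 → J3 → J5 → J1 → J2 → J6 → J7


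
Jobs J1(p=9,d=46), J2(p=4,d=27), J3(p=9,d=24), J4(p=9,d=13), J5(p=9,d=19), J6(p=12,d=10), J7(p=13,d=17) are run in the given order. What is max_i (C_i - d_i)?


Lateness per job (L = C - d):
  J1: C=9, d=46, L=-37
  J2: C=13, d=27, L=-14
  J3: C=22, d=24, L=-2
  J4: C=31, d=13, L=18
  J5: C=40, d=19, L=21
  J6: C=52, d=10, L=42
  J7: C=65, d=17, L=48
Lmax = max(-37, -14, -2, 18, 21, 42, 48)
= 48


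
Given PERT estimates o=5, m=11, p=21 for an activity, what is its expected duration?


te = (o + 4m + p) / 6
= (5 + 4×11 + 21) / 6
= (5 + 44 + 21) / 6
= 70 / 6
= 11.67


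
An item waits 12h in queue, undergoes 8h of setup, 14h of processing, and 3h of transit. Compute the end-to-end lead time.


Lead time = queue + setup + processing + transit
= 12 + 8 + 14 + 3
= 37 hours


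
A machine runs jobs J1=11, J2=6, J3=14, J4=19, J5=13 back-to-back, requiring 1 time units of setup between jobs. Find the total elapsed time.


Makespan = Σ processing + (n-1) × setup
= (11 + 6 + 14 + 19 + 13) + (5-1)×1
= 63 + 4
= 67 time units


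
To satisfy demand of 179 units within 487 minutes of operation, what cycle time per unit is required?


Cycle time = available time / demand
= 487 / 179
= 2.72 min/unit


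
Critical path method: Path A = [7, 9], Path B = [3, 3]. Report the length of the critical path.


Path A: 7 + 9 = 16
Path B: 3 + 3 = 6
Critical path = longest = max(16, 6)
= 16 (Path A)


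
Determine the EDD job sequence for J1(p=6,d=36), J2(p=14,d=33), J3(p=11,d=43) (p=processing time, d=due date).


EDD: sort by earliest due date
  J2: d=33, p=14
  J1: d=36, p=6
  J3: d=43, p=11
Order: J2 → J1 → J3


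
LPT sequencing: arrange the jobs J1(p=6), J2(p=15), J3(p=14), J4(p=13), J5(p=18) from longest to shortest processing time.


LPT: sort by longest processing time first
  J5: p=18
  J2: p=15
  J3: p=14
  J4: p=13
  J1: p=6
Order: J5 → J2 → J3 → J4 → J1


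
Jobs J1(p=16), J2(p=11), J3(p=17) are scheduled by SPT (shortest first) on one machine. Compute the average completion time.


SPT order: J2 → J1 → J3
Completion times:
  J2: C=11
  J1: C=27
  J3: C=44
Sum = 82, n = 3
Mean flow = 82/3
= 27.33


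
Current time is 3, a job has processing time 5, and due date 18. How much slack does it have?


Slack = due - current_time - processing
= 18 - 3 - 5
= 10


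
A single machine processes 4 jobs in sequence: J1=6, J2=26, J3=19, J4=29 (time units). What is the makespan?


Sequential makespan: sum all processing times
= 6 + 26 + 19 + 29
= 80 time units


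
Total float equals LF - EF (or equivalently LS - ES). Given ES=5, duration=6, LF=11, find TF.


EF = ES + duration = 5 + 6 = 11
LS = LF - duration = 11 - 6 = 5
Total Float = LF - EF = 11 - 11
(or LS - ES = 5 - 5)
= 0


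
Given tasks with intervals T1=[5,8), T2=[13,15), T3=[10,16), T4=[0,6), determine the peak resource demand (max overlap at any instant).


Check each time point for overlaps:
  t=5: 2 tasks active (T1, T4)
Max concurrent = 2


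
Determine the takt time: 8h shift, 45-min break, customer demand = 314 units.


Available = 8×60 - 45 = 435 min
Takt time = 435 / 314
= 1.39 min/unit


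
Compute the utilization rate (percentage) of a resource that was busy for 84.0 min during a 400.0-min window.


Utilization = busy / total × 100
= 84.0 / 400.0 × 100
= 21.0%


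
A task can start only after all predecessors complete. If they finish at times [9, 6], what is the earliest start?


ES = max of all predecessor completion times
Predecessors: [9, 6]
ES = max(9, 6)
= 9


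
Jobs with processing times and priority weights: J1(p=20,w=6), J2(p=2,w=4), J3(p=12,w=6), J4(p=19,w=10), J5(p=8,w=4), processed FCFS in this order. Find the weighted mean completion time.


Completion times:
  J1: C=20, w×C=6×20=120
  J2: C=22, w×C=4×22=88
  J3: C=34, w×C=6×34=204
  J4: C=53, w×C=10×53=530
  J5: C=61, w×C=4×61=244
Sum w×C = 1186
Sum w = 30
Weighted avg = 1186/30
= 39.53


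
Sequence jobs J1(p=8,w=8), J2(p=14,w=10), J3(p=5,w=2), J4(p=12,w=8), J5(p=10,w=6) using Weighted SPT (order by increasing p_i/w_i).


WSPT (Smith's rule): sort by p/w ascending
  J1: p/w = 8/8 = 1.000
  J2: p/w = 14/10 = 1.400
  J4: p/w = 12/8 = 1.500
  J5: p/w = 10/6 = 1.667
  J3: p/w = 5/2 = 2.500
Order: J1 → J2 → J4 → J5 → J3


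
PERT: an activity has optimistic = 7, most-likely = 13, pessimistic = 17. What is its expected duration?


te = (o + 4m + p) / 6
= (7 + 4×13 + 17) / 6
= (7 + 52 + 17) / 6
= 76 / 6
= 12.67


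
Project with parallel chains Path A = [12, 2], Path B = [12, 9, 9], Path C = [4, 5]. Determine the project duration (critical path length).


Path A: 12 + 2 = 14
Path B: 12 + 9 + 9 = 30
Path C: 4 + 5 = 9
Critical path = longest = max(14, 30, 9)
= 30 (Path B)


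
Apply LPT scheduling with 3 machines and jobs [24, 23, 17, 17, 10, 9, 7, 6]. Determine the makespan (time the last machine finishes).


Jobs (LPT sorted): [24, 23, 17, 17, 10, 9, 7, 6]
Machines: 3
  J=24 → Machine 1 (load: 0+24=24)
  J=23 → Machine 2 (load: 0+23=23)
  J=17 → Machine 3 (load: 0+17=17)
  J=17 → Machine 3 (load: 17+17=34)
  J=10 → Machine 2 (load: 23+10=33)
  J=9 → Machine 1 (load: 24+9=33)
  J=7 → Machine 1 (load: 33+7=40)
  J=6 → Machine 2 (load: 33+6=39)
Machine loads: [40, 39, 34]
Makespan = max = 40 time units


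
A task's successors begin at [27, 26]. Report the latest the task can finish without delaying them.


LF = min of all successor start times
Successors start at: [27, 26]
LF = min(27, 26)
= 26


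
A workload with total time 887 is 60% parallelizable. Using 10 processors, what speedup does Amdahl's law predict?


Amdahl's law: T_p = T × ((1-p) + p/N)
= 887 × ((1-0.6) + 0.6/10)
= 887 × (0.40 + 0.0600)
= 887 × 0.4600
= 408.02
Speedup = 887/408.02
= 2.17×


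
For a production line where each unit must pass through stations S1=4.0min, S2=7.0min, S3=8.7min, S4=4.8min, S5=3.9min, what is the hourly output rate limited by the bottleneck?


Bottleneck = longest station time
Station times: [4.0, 7.0, 8.7, 4.8, 3.9]
Max = 8.7 min
Rate = 60 / 8.7
= 6.90 units/hour (bottleneck: 8.7min)


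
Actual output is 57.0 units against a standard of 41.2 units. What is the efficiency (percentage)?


Efficiency = (actual / standard) × 100
= (57.0 / 41.2) × 100
= 138.3%


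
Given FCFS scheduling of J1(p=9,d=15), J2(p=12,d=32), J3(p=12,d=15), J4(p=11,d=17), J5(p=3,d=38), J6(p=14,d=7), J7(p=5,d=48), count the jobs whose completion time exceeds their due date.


Completion vs due date:
  J1: C=9, d=15 → on time
  J2: C=21, d=32 → on time
  J3: C=33, d=15 → TARDY
  J4: C=44, d=17 → TARDY
  J5: C=47, d=38 → TARDY
  J6: C=61, d=7 → TARDY
  J7: C=66, d=48 → TARDY
Tardy jobs: J3, J4, J5, J6, J7
Count = 5


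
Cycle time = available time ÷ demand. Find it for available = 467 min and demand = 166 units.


Cycle time = available time / demand
= 467 / 166
= 2.81 min/unit


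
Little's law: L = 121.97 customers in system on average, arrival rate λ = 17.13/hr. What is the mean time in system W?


Little's law: L = λW → W = L / λ
= 121.97 / 17.13
= 7.12 hours


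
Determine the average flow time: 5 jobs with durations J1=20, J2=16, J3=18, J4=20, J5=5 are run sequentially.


Completion times:
  J1: completes at 20
  J2: completes at 36
  J3: completes at 54
  J4: completes at 74
  J5: completes at 79
Sum = 263
Average = 263/5
= 52.60


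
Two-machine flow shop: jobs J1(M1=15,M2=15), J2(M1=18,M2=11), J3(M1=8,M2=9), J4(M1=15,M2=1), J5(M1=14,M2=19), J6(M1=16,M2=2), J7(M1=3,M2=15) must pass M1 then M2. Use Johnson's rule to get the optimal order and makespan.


Johnson's rule:
Group 1 (M1≤M2, sort by M1): ['J7', 'J3', 'J5', 'J1']
Group 2 (M1>M2, sort desc M2): ['J2', 'J6', 'J4']
Sequence: J7 → J3 → J5 → J1 → J2 → J6 → J4
Makespan calculation:
  J7: M1 done=3, M2 done=18
  J3: M1 done=11, M2 done=27
  J5: M1 done=25, M2 done=46
  J1: M1 done=40, M2 done=61
  J2: M1 done=58, M2 done=72
  J6: M1 done=74, M2 done=76
  J4: M1 done=89, M2 done=90
= Sequence: J7 → J3 → J5 → J1 → J2 → J6 → J4, Makespan: 90


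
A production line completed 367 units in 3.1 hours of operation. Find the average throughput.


Throughput = units / time
= 367 / 3.1
= 118.4 units/hour


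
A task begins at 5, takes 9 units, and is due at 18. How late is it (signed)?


Completion = 5 + 9 = 14
Lateness = C - d = 14 - 18
= -4


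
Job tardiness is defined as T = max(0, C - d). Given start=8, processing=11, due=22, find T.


Completion = start + processing = 8 + 11 = 19
Tardiness = max(0, C - d) = max(0, 19 - 22)
= max(0, -3)
= 0


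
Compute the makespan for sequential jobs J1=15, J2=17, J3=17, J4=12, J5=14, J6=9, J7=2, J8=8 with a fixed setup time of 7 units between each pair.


Makespan = Σ processing + (n-1) × setup
= (15 + 17 + 17 + 12 + 14 + 9 + 2 + 8) + (8-1)×7
= 94 + 49
= 143 time units


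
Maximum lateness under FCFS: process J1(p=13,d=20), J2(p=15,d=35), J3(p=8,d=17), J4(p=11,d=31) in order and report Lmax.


Lateness per job (L = C - d):
  J1: C=13, d=20, L=-7
  J2: C=28, d=35, L=-7
  J3: C=36, d=17, L=19
  J4: C=47, d=31, L=16
Lmax = max(-7, -7, 19, 16)
= 19


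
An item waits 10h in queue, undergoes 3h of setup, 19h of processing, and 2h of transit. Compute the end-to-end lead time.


Lead time = queue + setup + processing + transit
= 10 + 3 + 19 + 2
= 34 hours


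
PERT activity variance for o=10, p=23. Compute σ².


σ² = ((p - o) / 6)² = (p - o)² / 36
= (23 - 10)² / 36
= 13² / 36
= 169 / 36
= 4.6944


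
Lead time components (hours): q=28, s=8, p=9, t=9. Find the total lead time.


Lead time = queue + setup + processing + transit
= 28 + 8 + 9 + 9
= 54 hours


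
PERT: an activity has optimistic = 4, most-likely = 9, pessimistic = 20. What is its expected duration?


te = (o + 4m + p) / 6
= (4 + 4×9 + 20) / 6
= (4 + 36 + 20) / 6
= 60 / 6
= 10.00


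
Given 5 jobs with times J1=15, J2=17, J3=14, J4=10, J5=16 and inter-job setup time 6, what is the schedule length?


Makespan = Σ processing + (n-1) × setup
= (15 + 17 + 14 + 10 + 16) + (5-1)×6
= 72 + 24
= 96 time units


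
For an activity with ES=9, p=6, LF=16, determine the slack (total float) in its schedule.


EF = ES + duration = 9 + 6 = 15
LS = LF - duration = 16 - 6 = 10
Total Float = LF - EF = 16 - 15
(or LS - ES = 10 - 9)
= 1


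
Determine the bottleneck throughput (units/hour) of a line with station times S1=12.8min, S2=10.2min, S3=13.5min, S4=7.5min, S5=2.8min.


Bottleneck = longest station time
Station times: [12.8, 10.2, 13.5, 7.5, 2.8]
Max = 13.5 min
Rate = 60 / 13.5
= 4.44 units/hour (bottleneck: 13.5min)


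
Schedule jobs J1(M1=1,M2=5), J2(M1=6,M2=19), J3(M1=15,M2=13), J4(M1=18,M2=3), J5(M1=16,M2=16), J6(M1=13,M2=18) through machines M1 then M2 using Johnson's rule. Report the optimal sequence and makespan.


Johnson's rule:
Group 1 (M1≤M2, sort by M1): ['J1', 'J2', 'J6', 'J5']
Group 2 (M1>M2, sort desc M2): ['J3', 'J4']
Sequence: J1 → J2 → J6 → J5 → J3 → J4
Makespan calculation:
  J1: M1 done=1, M2 done=6
  J2: M1 done=7, M2 done=26
  J6: M1 done=20, M2 done=44
  J5: M1 done=36, M2 done=60
  J3: M1 done=51, M2 done=73
  J4: M1 done=69, M2 done=76
= Sequence: J1 → J2 → J6 → J5 → J3 → J4, Makespan: 76


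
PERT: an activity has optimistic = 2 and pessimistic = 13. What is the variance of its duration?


σ² = ((p - o) / 6)² = (p - o)² / 36
= (13 - 2)² / 36
= 11² / 36
= 121 / 36
= 3.3611


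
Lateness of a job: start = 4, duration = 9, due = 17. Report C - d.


Completion = 4 + 9 = 13
Lateness = C - d = 13 - 17
= -4


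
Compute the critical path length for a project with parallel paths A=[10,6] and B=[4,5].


Path A: 10 + 6 = 16
Path B: 4 + 5 = 9
Critical path = longest = max(16, 9)
= 16 (Path A)


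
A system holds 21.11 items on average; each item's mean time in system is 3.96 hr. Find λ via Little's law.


Little's law: L = λW → λ = L / W
= 21.11 / 3.96
= 5.33 per hour


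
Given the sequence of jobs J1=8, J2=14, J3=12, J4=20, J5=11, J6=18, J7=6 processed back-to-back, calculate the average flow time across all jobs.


Completion times:
  J1: completes at 8
  J2: completes at 22
  J3: completes at 34
  J4: completes at 54
  J5: completes at 65
  J6: completes at 83
  J7: completes at 89
Sum = 355
Average = 355/7
= 50.71


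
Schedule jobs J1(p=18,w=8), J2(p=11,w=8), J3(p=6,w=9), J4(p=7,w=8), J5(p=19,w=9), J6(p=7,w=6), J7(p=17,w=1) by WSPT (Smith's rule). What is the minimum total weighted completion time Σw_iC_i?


WSPT order (by p/w): J3 → J4 → J6 → J2 → J5 → J1 → J7
  J3: C=6, w·C=9×6=54
  J4: C=13, w·C=8×13=104
  J6: C=20, w·C=6×20=120
  J2: C=31, w·C=8×31=248
  J5: C=50, w·C=9×50=450
  J1: C=68, w·C=8×68=544
  J7: C=85, w·C=1×85=85
Σ w·C = 1605
= 1605


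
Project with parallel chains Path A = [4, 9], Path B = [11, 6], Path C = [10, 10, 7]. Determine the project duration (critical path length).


Path A: 4 + 9 = 13
Path B: 11 + 6 = 17
Path C: 10 + 10 + 7 = 27
Critical path = longest = max(13, 17, 27)
= 27 (Path C)


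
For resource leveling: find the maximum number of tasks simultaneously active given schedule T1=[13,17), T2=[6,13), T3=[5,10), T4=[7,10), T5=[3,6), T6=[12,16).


Check each time point for overlaps:
  t=7: 3 tasks active (T2, T3, T4)
Max concurrent = 3


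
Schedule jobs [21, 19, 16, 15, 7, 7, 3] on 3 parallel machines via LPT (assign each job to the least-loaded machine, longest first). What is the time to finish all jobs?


Jobs (LPT sorted): [21, 19, 16, 15, 7, 7, 3]
Machines: 3
  J=21 → Machine 1 (load: 0+21=21)
  J=19 → Machine 2 (load: 0+19=19)
  J=16 → Machine 3 (load: 0+16=16)
  J=15 → Machine 3 (load: 16+15=31)
  J=7 → Machine 2 (load: 19+7=26)
  J=7 → Machine 1 (load: 21+7=28)
  J=3 → Machine 2 (load: 26+3=29)
Machine loads: [28, 29, 31]
Makespan = max = 31 time units


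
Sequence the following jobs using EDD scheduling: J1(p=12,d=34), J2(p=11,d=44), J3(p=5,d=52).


EDD: sort by earliest due date
  J1: d=34, p=12
  J2: d=44, p=11
  J3: d=52, p=5
Order: J1 → J2 → J3


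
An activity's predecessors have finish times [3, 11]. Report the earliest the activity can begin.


ES = max of all predecessor completion times
Predecessors: [3, 11]
ES = max(3, 11)
= 11


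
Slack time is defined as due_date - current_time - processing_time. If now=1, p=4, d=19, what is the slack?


Slack = due - current_time - processing
= 19 - 1 - 4
= 14


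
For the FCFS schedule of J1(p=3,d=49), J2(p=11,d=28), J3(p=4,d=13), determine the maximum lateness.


Lateness per job (L = C - d):
  J1: C=3, d=49, L=-46
  J2: C=14, d=28, L=-14
  J3: C=18, d=13, L=5
Lmax = max(-46, -14, 5)
= 5


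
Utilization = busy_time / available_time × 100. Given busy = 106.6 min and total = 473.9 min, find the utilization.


Utilization = busy / total × 100
= 106.6 / 473.9 × 100
= 22.5%


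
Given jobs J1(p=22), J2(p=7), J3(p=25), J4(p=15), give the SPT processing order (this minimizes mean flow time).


SPT: sort by shortest processing time
  J2: p=7
  J4: p=15
  J1: p=22
  J3: p=25
Order: J2 → J4 → J1 → J3


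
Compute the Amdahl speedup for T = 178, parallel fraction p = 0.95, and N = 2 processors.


Amdahl's law: T_p = T × ((1-p) + p/N)
= 178 × ((1-0.95) + 0.95/2)
= 178 × (0.05 + 0.4750)
= 178 × 0.5250
= 93.45
Speedup = 178/93.45
= 1.90×


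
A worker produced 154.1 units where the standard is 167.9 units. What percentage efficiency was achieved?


Efficiency = (actual / standard) × 100
= (154.1 / 167.9) × 100
= 91.8%


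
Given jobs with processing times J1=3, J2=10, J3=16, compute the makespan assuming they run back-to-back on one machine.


Sequential makespan: sum all processing times
= 3 + 10 + 16
= 29 time units


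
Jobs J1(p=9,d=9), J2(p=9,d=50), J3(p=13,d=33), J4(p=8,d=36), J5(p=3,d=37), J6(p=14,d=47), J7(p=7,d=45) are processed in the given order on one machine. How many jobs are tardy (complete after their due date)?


Completion vs due date:
  J1: C=9, d=9 → on time
  J2: C=18, d=50 → on time
  J3: C=31, d=33 → on time
  J4: C=39, d=36 → TARDY
  J5: C=42, d=37 → TARDY
  J6: C=56, d=47 → TARDY
  J7: C=63, d=45 → TARDY
Tardy jobs: J4, J5, J6, J7
Count = 4


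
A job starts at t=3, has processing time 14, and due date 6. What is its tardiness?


Completion = start + processing = 3 + 14 = 17
Tardiness = max(0, C - d) = max(0, 17 - 6)
= max(0, 11)
= 11


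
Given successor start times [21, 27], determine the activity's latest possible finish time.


LF = min of all successor start times
Successors start at: [21, 27]
LF = min(21, 27)
= 21


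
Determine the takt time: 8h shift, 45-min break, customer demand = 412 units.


Available = 8×60 - 45 = 435 min
Takt time = 435 / 412
= 1.06 min/unit


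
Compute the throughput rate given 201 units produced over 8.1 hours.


Throughput = units / time
= 201 / 8.1
= 24.8 units/hour


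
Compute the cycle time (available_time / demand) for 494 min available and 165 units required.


Cycle time = available time / demand
= 494 / 165
= 2.99 min/unit


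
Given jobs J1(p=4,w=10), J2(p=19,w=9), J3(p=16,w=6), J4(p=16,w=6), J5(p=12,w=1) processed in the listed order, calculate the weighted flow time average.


Completion times:
  J1: C=4, w×C=10×4=40
  J2: C=23, w×C=9×23=207
  J3: C=39, w×C=6×39=234
  J4: C=55, w×C=6×55=330
  J5: C=67, w×C=1×67=67
Sum w×C = 878
Sum w = 32
Weighted avg = 878/32
= 27.44


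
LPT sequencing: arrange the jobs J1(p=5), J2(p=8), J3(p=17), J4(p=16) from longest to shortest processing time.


LPT: sort by longest processing time first
  J3: p=17
  J4: p=16
  J2: p=8
  J1: p=5
Order: J3 → J4 → J2 → J1


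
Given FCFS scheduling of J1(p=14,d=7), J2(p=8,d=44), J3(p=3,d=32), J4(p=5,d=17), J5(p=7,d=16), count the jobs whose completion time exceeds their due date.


Completion vs due date:
  J1: C=14, d=7 → TARDY
  J2: C=22, d=44 → on time
  J3: C=25, d=32 → on time
  J4: C=30, d=17 → TARDY
  J5: C=37, d=16 → TARDY
Tardy jobs: J1, J4, J5
Count = 3


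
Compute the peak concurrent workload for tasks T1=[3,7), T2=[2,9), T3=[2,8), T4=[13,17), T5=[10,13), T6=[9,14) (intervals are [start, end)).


Check each time point for overlaps:
  t=3: 3 tasks active (T1, T2, T3)
Max concurrent = 3


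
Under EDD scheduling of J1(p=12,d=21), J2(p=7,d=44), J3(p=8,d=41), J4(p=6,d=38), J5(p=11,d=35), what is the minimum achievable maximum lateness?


EDD order: J1 → J5 → J4 → J3 → J2
Completion and lateness:
  J1: C=12, d=21, L=12-21=-9
  J5: C=23, d=35, L=23-35=-12
  J4: C=29, d=38, L=29-38=-9
  J3: C=37, d=41, L=37-41=-4
  J2: C=44, d=44, L=44-44=0
Lmax = max(-9, -12, -9, -4, 0)
= 0


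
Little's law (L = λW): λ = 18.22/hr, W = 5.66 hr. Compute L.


Little's law: L = λ × W
= 18.22 × 5.66
= 103.13


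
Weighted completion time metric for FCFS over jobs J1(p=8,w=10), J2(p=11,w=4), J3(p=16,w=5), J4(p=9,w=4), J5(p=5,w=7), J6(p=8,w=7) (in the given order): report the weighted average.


Completion times:
  J1: C=8, w×C=10×8=80
  J2: C=19, w×C=4×19=76
  J3: C=35, w×C=5×35=175
  J4: C=44, w×C=4×44=176
  J5: C=49, w×C=7×49=343
  J6: C=57, w×C=7×57=399
Sum w×C = 1249
Sum w = 37
Weighted avg = 1249/37
= 33.76


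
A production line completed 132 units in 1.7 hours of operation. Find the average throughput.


Throughput = units / time
= 132 / 1.7
= 77.6 units/hour


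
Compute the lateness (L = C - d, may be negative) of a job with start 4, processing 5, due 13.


Completion = 4 + 5 = 9
Lateness = C - d = 9 - 13
= -4


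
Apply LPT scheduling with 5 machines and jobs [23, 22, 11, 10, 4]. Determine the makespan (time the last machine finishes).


Jobs (LPT sorted): [23, 22, 11, 10, 4]
Machines: 5
  J=23 → Machine 1 (load: 0+23=23)
  J=22 → Machine 2 (load: 0+22=22)
  J=11 → Machine 3 (load: 0+11=11)
  J=10 → Machine 4 (load: 0+10=10)
  J=4 → Machine 5 (load: 0+4=4)
Machine loads: [23, 22, 11, 10, 4]
Makespan = max = 23 time units


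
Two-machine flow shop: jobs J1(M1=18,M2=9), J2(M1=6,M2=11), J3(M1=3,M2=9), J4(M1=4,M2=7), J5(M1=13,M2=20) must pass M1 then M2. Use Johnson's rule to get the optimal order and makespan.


Johnson's rule:
Group 1 (M1≤M2, sort by M1): ['J3', 'J4', 'J2', 'J5']
Group 2 (M1>M2, sort desc M2): ['J1']
Sequence: J3 → J4 → J2 → J5 → J1
Makespan calculation:
  J3: M1 done=3, M2 done=12
  J4: M1 done=7, M2 done=19
  J2: M1 done=13, M2 done=30
  J5: M1 done=26, M2 done=50
  J1: M1 done=44, M2 done=59
= Sequence: J3 → J4 → J2 → J5 → J1, Makespan: 59


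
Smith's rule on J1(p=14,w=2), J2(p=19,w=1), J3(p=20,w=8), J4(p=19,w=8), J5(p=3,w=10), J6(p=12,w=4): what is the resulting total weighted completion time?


WSPT order (by p/w): J5 → J4 → J3 → J6 → J1 → J2
  J5: C=3, w·C=10×3=30
  J4: C=22, w·C=8×22=176
  J3: C=42, w·C=8×42=336
  J6: C=54, w·C=4×54=216
  J1: C=68, w·C=2×68=136
  J2: C=87, w·C=1×87=87
Σ w·C = 981
= 981


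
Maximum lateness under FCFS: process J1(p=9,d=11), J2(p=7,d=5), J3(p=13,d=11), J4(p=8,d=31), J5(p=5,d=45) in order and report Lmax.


Lateness per job (L = C - d):
  J1: C=9, d=11, L=-2
  J2: C=16, d=5, L=11
  J3: C=29, d=11, L=18
  J4: C=37, d=31, L=6
  J5: C=42, d=45, L=-3
Lmax = max(-2, 11, 18, 6, -3)
= 18


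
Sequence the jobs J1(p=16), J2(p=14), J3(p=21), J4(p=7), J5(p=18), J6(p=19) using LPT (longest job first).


LPT: sort by longest processing time first
  J3: p=21
  J6: p=19
  J5: p=18
  J1: p=16
  J2: p=14
  J4: p=7
Order: J3 → J6 → J5 → J1 → J2 → J4


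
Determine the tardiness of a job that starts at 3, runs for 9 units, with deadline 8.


Completion = start + processing = 3 + 9 = 12
Tardiness = max(0, C - d) = max(0, 12 - 8)
= max(0, 4)
= 4


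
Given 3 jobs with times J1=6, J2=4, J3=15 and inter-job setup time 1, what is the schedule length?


Makespan = Σ processing + (n-1) × setup
= (6 + 4 + 15) + (3-1)×1
= 25 + 2
= 27 time units


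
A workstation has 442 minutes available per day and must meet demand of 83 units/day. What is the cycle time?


Cycle time = available time / demand
= 442 / 83
= 5.33 min/unit


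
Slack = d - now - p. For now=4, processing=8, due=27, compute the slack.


Slack = due - current_time - processing
= 27 - 4 - 8
= 15


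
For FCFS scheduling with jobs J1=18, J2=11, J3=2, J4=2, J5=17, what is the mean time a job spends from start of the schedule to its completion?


Completion times:
  J1: completes at 18
  J2: completes at 29
  J3: completes at 31
  J4: completes at 33
  J5: completes at 50
Sum = 161
Average = 161/5
= 32.20


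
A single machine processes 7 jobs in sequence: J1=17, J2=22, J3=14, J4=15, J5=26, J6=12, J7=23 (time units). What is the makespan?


Sequential makespan: sum all processing times
= 17 + 22 + 14 + 15 + 26 + 12 + 23
= 129 time units


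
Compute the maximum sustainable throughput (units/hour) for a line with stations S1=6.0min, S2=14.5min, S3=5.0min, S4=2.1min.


Bottleneck = longest station time
Station times: [6.0, 14.5, 5.0, 2.1]
Max = 14.5 min
Rate = 60 / 14.5
= 4.14 units/hour (bottleneck: 14.5min)


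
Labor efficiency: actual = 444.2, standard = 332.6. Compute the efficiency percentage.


Efficiency = (actual / standard) × 100
= (444.2 / 332.6) × 100
= 133.6%


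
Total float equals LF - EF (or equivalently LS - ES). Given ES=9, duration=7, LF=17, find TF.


EF = ES + duration = 9 + 7 = 16
LS = LF - duration = 17 - 7 = 10
Total Float = LF - EF = 17 - 16
(or LS - ES = 10 - 9)
= 1


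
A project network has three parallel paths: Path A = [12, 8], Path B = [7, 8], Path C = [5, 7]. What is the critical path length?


Path A: 12 + 8 = 20
Path B: 7 + 8 = 15
Path C: 5 + 7 = 12
Critical path = longest = max(20, 15, 12)
= 20 (Path A)


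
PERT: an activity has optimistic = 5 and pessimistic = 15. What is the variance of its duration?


σ² = ((p - o) / 6)² = (p - o)² / 36
= (15 - 5)² / 36
= 10² / 36
= 100 / 36
= 2.7778


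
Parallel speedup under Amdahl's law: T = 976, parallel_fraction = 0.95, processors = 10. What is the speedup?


Amdahl's law: T_p = T × ((1-p) + p/N)
= 976 × ((1-0.95) + 0.95/10)
= 976 × (0.05 + 0.0950)
= 976 × 0.1450
= 141.52
Speedup = 976/141.52
= 6.90×


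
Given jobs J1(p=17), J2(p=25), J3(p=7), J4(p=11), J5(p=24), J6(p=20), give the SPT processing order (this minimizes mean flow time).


SPT: sort by shortest processing time
  J3: p=7
  J4: p=11
  J1: p=17
  J6: p=20
  J5: p=24
  J2: p=25
Order: J3 → J4 → J1 → J6 → J5 → J2


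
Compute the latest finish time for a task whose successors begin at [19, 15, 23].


LF = min of all successor start times
Successors start at: [19, 15, 23]
LF = min(19, 15, 23)
= 15


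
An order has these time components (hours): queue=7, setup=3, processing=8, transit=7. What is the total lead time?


Lead time = queue + setup + processing + transit
= 7 + 3 + 8 + 7
= 25 hours


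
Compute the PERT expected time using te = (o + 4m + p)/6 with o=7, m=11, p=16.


te = (o + 4m + p) / 6
= (7 + 4×11 + 16) / 6
= (7 + 44 + 16) / 6
= 67 / 6
= 11.17


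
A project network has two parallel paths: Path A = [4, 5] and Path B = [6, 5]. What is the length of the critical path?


Path A: 4 + 5 = 9
Path B: 6 + 5 = 11
Critical path = longest = max(9, 11)
= 11 (Path B)


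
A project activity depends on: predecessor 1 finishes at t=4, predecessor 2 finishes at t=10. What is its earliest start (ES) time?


ES = max of all predecessor completion times
Predecessors: [4, 10]
ES = max(4, 10)
= 10


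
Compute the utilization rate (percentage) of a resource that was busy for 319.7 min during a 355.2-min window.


Utilization = busy / total × 100
= 319.7 / 355.2 × 100
= 90.0%


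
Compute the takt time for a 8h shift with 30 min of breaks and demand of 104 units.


Available = 8×60 - 30 = 450 min
Takt time = 450 / 104
= 4.33 min/unit


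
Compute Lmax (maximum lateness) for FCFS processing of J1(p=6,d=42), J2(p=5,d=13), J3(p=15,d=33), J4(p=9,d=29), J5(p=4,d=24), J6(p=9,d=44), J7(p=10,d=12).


Lateness per job (L = C - d):
  J1: C=6, d=42, L=-36
  J2: C=11, d=13, L=-2
  J3: C=26, d=33, L=-7
  J4: C=35, d=29, L=6
  J5: C=39, d=24, L=15
  J6: C=48, d=44, L=4
  J7: C=58, d=12, L=46
Lmax = max(-36, -2, -7, 6, 15, 4, 46)
= 46


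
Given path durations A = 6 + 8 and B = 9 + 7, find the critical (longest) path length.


Path A: 6 + 8 = 14
Path B: 9 + 7 = 16
Critical path = longest = max(14, 16)
= 16 (Path B)


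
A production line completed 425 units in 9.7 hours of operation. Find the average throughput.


Throughput = units / time
= 425 / 9.7
= 43.8 units/hour


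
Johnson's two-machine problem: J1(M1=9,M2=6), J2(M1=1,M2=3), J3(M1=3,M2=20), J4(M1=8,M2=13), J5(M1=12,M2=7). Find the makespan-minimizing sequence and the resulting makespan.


Johnson's rule:
Group 1 (M1≤M2, sort by M1): ['J2', 'J3', 'J4']
Group 2 (M1>M2, sort desc M2): ['J5', 'J1']
Sequence: J2 → J3 → J4 → J5 → J1
Makespan calculation:
  J2: M1 done=1, M2 done=4
  J3: M1 done=4, M2 done=24
  J4: M1 done=12, M2 done=37
  J5: M1 done=24, M2 done=44
  J1: M1 done=33, M2 done=50
= Sequence: J2 → J3 → J4 → J5 → J1, Makespan: 50


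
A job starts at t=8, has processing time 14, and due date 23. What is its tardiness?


Completion = start + processing = 8 + 14 = 22
Tardiness = max(0, C - d) = max(0, 22 - 23)
= max(0, -1)
= 0


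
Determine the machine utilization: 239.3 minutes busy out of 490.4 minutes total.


Utilization = busy / total × 100
= 239.3 / 490.4 × 100
= 48.8%


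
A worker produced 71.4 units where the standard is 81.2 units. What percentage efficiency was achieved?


Efficiency = (actual / standard) × 100
= (71.4 / 81.2) × 100
= 87.9%


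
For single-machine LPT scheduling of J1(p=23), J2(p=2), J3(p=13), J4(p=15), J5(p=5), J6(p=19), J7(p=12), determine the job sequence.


LPT: sort by longest processing time first
  J1: p=23
  J6: p=19
  J4: p=15
  J3: p=13
  J7: p=12
  J5: p=5
  J2: p=2
Order: J1 → J6 → J4 → J3 → J7 → J5 → J2


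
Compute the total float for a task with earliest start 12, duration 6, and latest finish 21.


EF = ES + duration = 12 + 6 = 18
LS = LF - duration = 21 - 6 = 15
Total Float = LF - EF = 21 - 18
(or LS - ES = 15 - 12)
= 3


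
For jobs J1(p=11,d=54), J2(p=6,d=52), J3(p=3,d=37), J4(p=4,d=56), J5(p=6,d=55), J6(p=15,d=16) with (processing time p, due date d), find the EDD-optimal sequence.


EDD: sort by earliest due date
  J6: d=16, p=15
  J3: d=37, p=3
  J2: d=52, p=6
  J1: d=54, p=11
  J5: d=55, p=6
  J4: d=56, p=4
Order: J6 → J3 → J2 → J1 → J5 → J4


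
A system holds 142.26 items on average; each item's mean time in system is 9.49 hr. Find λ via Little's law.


Little's law: L = λW → λ = L / W
= 142.26 / 9.49
= 14.99 per hour


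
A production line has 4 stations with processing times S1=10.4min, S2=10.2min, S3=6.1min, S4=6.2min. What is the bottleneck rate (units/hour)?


Bottleneck = longest station time
Station times: [10.4, 10.2, 6.1, 6.2]
Max = 10.4 min
Rate = 60 / 10.4
= 5.77 units/hour (bottleneck: 10.4min)


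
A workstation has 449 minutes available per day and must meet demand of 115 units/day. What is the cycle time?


Cycle time = available time / demand
= 449 / 115
= 3.90 min/unit


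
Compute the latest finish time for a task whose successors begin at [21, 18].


LF = min of all successor start times
Successors start at: [21, 18]
LF = min(21, 18)
= 18
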